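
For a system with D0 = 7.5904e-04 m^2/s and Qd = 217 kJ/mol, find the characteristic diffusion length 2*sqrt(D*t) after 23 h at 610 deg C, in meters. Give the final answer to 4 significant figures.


Step 1: D = D0 * exp(-Qd/(R*T))
T = 883.15 K
D = 7.5904e-04 * exp(-217e3 / (8.314 * 883.15)) = 1.10957e-16 m^2/s
Step 2: L = 2*sqrt(D*t)
t = 23 h = 82800 s
L = 2*sqrt(1.10957e-16 * 82800) = 6.062e-06 m


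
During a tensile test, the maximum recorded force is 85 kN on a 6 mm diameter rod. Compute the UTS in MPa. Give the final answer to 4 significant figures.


A0 = pi*(d/2)^2 = pi*(6/2)^2 = 28.2743 mm^2
UTS = F_max / A0 = 85*1000 / 28.2743
UTS = 3006 MPa


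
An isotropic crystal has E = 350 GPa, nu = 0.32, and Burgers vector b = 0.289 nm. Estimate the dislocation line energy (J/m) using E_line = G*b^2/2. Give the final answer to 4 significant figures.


Step 1: G = E / (2*(1+nu))
G = 350 / (2*(1+0.32)) = 132.576 GPa = 1.32576e+11 Pa
Step 2: E_line = G*b^2/2
b = 0.289 nm = 2.89e-10 m
E_line = 0.5 * 1.32576e+11 * (2.89e-10)^2 = 5.536e-09 J/m


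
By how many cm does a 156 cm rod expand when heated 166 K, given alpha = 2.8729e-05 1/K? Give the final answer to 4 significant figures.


dL = L0 * alpha * dT
dL = 156 * 2.8729e-05 * 166
dL = 0.744 cm


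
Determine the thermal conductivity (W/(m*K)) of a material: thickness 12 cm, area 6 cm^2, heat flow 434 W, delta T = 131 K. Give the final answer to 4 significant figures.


k = Q*L / (A*dT)
L = 0.12 m, A = 6e-04 m^2
k = 434 * 0.12 / (6e-04 * 131)
k = 662.6 W/(m*K)


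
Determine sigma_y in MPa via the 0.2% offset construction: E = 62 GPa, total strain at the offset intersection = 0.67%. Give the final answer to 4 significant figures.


Offset strain = 0.002
Elastic strain at yield = total_strain - offset = 6.7e-03 - 0.002 = 4.7e-03
sigma_y = E * elastic_strain = 62000 * 4.7e-03
sigma_y = 291.4 MPa


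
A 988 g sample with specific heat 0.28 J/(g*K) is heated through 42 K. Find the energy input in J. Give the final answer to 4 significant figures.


Q = m * cp * dT
Q = 988 * 0.28 * 42
Q = 11620 J


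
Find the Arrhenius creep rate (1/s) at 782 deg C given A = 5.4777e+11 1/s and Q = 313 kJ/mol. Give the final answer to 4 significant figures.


rate = A * exp(-Q / (R*T))
T = 782 + 273.15 = 1055.15 K
rate = 5.4777e+11 * exp(-313e3 / (8.314 * 1055.15))
rate = 1.75e-04 1/s


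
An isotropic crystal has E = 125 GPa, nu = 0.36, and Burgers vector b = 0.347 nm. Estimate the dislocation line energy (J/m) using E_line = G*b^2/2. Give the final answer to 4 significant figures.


Step 1: G = E / (2*(1+nu))
G = 125 / (2*(1+0.36)) = 45.9559 GPa = 4.59559e+10 Pa
Step 2: E_line = G*b^2/2
b = 0.347 nm = 3.47e-10 m
E_line = 0.5 * 4.59559e+10 * (3.47e-10)^2 = 2.767e-09 J/m


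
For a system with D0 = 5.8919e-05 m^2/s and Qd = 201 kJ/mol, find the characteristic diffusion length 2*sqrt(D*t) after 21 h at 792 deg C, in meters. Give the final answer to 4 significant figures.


Step 1: D = D0 * exp(-Qd/(R*T))
T = 1065.15 K
D = 5.8919e-05 * exp(-201e3 / (8.314 * 1065.15)) = 8.18312e-15 m^2/s
Step 2: L = 2*sqrt(D*t)
t = 21 h = 75600 s
L = 2*sqrt(8.18312e-15 * 75600) = 4.975e-05 m


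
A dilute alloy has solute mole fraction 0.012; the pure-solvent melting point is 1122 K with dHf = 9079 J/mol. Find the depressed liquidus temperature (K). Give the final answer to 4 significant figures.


dT = R*Tm^2*x / dHf
dT = 8.314 * 1122^2 * 0.012 / 9079
dT = 13.8337 K
T_new = 1122 - 13.8337 = 1108 K


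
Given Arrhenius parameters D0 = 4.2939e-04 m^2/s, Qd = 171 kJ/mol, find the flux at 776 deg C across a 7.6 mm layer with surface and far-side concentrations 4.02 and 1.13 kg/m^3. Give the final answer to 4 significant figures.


Step 1: D = D0 * exp(-Qd/(R*T))
T = 776 + 273.15 = 1049.15 K
D = 4.2939e-04 * exp(-171e3 / (8.314 * 1049.15)) = 1.31483e-12 m^2/s
Step 2: J = D * (C1 - C2) / dx
J = 1.31483e-12 * (4.02 - 1.13) / 7.6e-03
J = 5e-10 kg/(m^2*s)


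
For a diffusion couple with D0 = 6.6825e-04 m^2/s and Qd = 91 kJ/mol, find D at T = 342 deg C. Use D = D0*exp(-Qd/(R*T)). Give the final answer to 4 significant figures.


D = D0 * exp(-Qd / (R*T))
T = 615.15 K
D = 6.6825e-04 * exp(-91e3 / (8.314 * 615.15))
D = 1.252e-11 m^2/s


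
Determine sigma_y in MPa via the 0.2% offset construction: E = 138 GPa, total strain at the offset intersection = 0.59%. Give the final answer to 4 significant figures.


Offset strain = 0.002
Elastic strain at yield = total_strain - offset = 5.9e-03 - 0.002 = 3.9e-03
sigma_y = E * elastic_strain = 138000 * 3.9e-03
sigma_y = 538.2 MPa


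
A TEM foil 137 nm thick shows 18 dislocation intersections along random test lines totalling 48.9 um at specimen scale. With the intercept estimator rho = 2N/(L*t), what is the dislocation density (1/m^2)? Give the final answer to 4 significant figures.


rho = 2N / (L * t)
L = 48.9 um = 4.89e-05 m, t = 137 nm = 1.37e-07 m
rho = 2 * 18 / (4.89e-05 * 1.37e-07)
rho = 5.374e+12 1/m^2


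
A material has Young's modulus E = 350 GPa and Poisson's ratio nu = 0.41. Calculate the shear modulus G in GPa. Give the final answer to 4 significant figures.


G = E / (2*(1+nu))
G = 350 / (2*(1+0.41))
G = 124.1 GPa


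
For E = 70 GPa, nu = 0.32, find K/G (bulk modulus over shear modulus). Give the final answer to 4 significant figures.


G = E / (2*(1+nu))
G = 70 / (2*(1+0.32)) = 26.5152 GPa
K = E / (3*(1-2*nu))
K = 70 / (3*(1-2*0.32)) = 64.8148 GPa
K/G = 64.8148 / 26.5152 = 2.444


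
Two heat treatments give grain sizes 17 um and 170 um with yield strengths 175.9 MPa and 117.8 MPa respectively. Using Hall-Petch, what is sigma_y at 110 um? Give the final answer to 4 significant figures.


sigma_y = sigma0 + k / sqrt(d)
1/sqrt(d1) = 1/sqrt(1.7e-05) = 242.536;  1/sqrt(d2) = 76.6965
k = (sigma1 - sigma2) / (1/sqrt(d1) - 1/sqrt(d2)) = (175.9 - 117.8) / (242.536 - 76.6965) = 0.35034 MPa*m^0.5
sigma0 = sigma1 - k/sqrt(d1) = 175.9 - 0.35034*242.536 = 90.9302 MPa
sigma_y(d3) = 90.9302 + 0.35034 / sqrt(1.1e-04) = 124.3 MPa


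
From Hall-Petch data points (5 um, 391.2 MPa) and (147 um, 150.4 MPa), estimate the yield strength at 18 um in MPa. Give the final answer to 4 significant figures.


sigma_y = sigma0 + k / sqrt(d)
1/sqrt(d1) = 1/sqrt(5e-06) = 447.214;  1/sqrt(d2) = 82.4786
k = (sigma1 - sigma2) / (1/sqrt(d1) - 1/sqrt(d2)) = (391.2 - 150.4) / (447.214 - 82.4786) = 0.660205 MPa*m^0.5
sigma0 = sigma1 - k/sqrt(d1) = 391.2 - 0.660205*447.214 = 95.9472 MPa
sigma_y(d3) = 95.9472 + 0.660205 / sqrt(1.8e-05) = 251.6 MPa


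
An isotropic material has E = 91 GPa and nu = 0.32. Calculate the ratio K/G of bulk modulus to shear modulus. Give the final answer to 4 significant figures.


G = E / (2*(1+nu))
G = 91 / (2*(1+0.32)) = 34.4697 GPa
K = E / (3*(1-2*nu))
K = 91 / (3*(1-2*0.32)) = 84.2593 GPa
K/G = 84.2593 / 34.4697 = 2.444


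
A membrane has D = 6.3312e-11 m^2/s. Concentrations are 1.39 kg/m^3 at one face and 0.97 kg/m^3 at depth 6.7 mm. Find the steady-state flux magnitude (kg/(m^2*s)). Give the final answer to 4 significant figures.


J = -D * (dC/dx) = D * (C1 - C2) / dx
J = 6.3312e-11 * (1.39 - 0.97) / 6.7e-03
J = 3.969e-09 kg/(m^2*s)


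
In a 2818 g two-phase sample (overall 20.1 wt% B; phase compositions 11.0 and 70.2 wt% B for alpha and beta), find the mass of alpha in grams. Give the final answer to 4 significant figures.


f_alpha = (C_beta - C0) / (C_beta - C_alpha)
f_alpha = (70.2 - 20.1) / (70.2 - 11.0) = 0.846284
m_alpha = f_alpha * m_total = 0.846284 * 2818 = 2385 g


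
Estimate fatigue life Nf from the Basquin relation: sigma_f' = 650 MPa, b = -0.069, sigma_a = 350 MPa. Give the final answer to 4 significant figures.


sigma_a = sigma_f' * (2*Nf)^b
2*Nf = (sigma_a / sigma_f')^(1/b)
2*Nf = (350 / 650)^(1/-0.069)
2*Nf = 7876.06
Nf = 3938 cycles


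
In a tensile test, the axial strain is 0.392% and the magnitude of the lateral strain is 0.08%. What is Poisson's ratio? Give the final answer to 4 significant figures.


nu = -epsilon_lat / epsilon_axial
Lateral strain is contraction (negative), so using magnitudes:
nu = 0.08 / 0.392
nu = 0.2041


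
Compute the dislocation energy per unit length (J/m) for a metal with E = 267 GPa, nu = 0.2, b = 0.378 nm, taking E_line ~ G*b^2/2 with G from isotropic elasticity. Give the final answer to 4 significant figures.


Step 1: G = E / (2*(1+nu))
G = 267 / (2*(1+0.2)) = 111.25 GPa = 1.1125e+11 Pa
Step 2: E_line = G*b^2/2
b = 0.378 nm = 3.78e-10 m
E_line = 0.5 * 1.1125e+11 * (3.78e-10)^2 = 7.948e-09 J/m


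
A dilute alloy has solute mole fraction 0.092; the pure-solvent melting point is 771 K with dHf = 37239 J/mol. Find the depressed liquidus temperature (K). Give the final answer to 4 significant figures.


dT = R*Tm^2*x / dHf
dT = 8.314 * 771^2 * 0.092 / 37239
dT = 12.2098 K
T_new = 771 - 12.2098 = 758.8 K


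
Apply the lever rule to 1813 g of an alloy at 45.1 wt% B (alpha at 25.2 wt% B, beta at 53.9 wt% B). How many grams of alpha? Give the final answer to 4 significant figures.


f_alpha = (C_beta - C0) / (C_beta - C_alpha)
f_alpha = (53.9 - 45.1) / (53.9 - 25.2) = 0.30662
m_alpha = f_alpha * m_total = 0.30662 * 1813 = 555.9 g


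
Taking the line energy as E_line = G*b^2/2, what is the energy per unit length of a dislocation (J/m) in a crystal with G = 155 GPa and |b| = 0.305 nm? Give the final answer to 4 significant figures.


E = G*b^2/2
b = 0.305 nm = 3.05e-10 m
G = 155 GPa = 1.55e+11 Pa
E = 0.5 * 1.55e+11 * (3.05e-10)^2
E = 7.209e-09 J/m


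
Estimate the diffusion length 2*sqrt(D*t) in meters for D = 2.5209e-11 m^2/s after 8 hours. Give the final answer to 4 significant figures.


t = 8 hr = 28800 s
Diffusion length = 2*sqrt(D*t)
= 2*sqrt(2.5209e-11 * 28800)
= 1.704e-03 m


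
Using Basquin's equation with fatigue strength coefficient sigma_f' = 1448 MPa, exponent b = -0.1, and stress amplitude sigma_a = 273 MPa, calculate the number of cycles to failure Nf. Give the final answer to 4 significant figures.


sigma_a = sigma_f' * (2*Nf)^b
2*Nf = (sigma_a / sigma_f')^(1/b)
2*Nf = (273 / 1448)^(1/-0.1)
2*Nf = 1.76222e+07
Nf = 8.811e+06 cycles


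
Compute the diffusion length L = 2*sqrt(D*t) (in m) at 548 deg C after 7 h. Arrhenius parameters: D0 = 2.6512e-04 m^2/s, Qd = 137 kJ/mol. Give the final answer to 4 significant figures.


Step 1: D = D0 * exp(-Qd/(R*T))
T = 821.15 K
D = 2.6512e-04 * exp(-137e3 / (8.314 * 821.15)) = 5.10908e-13 m^2/s
Step 2: L = 2*sqrt(D*t)
t = 7 h = 25200 s
L = 2*sqrt(5.10908e-13 * 25200) = 2.269e-04 m


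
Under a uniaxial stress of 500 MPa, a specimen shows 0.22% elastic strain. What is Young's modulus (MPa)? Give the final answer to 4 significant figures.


E = sigma / epsilon
epsilon = 0.22% = 2.2e-03
E = 500 / 2.2e-03
E = 227300 MPa


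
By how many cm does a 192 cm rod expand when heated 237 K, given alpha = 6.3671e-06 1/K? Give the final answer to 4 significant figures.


dL = L0 * alpha * dT
dL = 192 * 6.3671e-06 * 237
dL = 0.2897 cm


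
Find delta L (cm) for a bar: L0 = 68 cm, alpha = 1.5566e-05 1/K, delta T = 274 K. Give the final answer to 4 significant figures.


dL = L0 * alpha * dT
dL = 68 * 1.5566e-05 * 274
dL = 0.29 cm


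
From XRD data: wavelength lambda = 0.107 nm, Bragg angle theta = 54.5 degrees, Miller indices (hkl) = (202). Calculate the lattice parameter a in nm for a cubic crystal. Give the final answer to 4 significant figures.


d = lambda / (2*sin(theta))
d = 0.107 / (2*sin(54.5 deg))
d = 0.0657155 nm
a = d * sqrt(h^2+k^2+l^2) = 0.0657155 * sqrt(8)
a = 0.1859 nm


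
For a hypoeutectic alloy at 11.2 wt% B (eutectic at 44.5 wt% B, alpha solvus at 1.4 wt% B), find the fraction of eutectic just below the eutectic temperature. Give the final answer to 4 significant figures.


f_primary = (C_e - C0) / (C_e - C_alpha_max)
f_primary = (44.5 - 11.2) / (44.5 - 1.4)
f_primary = 0.772622
f_eutectic = 1 - 0.772622 = 0.2274


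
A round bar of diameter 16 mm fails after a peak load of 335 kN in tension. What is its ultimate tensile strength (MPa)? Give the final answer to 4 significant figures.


A0 = pi*(d/2)^2 = pi*(16/2)^2 = 201.062 mm^2
UTS = F_max / A0 = 335*1000 / 201.062
UTS = 1666 MPa


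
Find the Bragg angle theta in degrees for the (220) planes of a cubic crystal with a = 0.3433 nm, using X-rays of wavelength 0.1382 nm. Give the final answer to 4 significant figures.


d = a / sqrt(h^2+k^2+l^2)
d = 0.3433 / sqrt(8) = 0.121375 nm
lambda = 2*d*sin(theta)  =>  sin(theta) = lambda / (2*d)
sin(theta) = 0.1382 / (2 * 0.121375) = 0.569311
theta = 34.7 deg


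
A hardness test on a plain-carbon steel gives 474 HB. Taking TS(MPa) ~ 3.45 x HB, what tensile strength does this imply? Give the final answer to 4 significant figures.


TS (MPa) = 3.45 * HB
TS = 3.45 * 474
TS = 1635 MPa


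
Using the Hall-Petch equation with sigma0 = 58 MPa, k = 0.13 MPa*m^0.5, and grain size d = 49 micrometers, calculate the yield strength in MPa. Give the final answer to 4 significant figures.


sigma_y = sigma0 + k / sqrt(d)
d = 49 um = 4.9e-05 m
sigma_y = 58 + 0.13 / sqrt(4.9e-05)
sigma_y = 76.57 MPa


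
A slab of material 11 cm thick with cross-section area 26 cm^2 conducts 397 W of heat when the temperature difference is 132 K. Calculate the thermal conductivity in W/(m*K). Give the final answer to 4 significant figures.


k = Q*L / (A*dT)
L = 0.11 m, A = 2.6e-03 m^2
k = 397 * 0.11 / (2.6e-03 * 132)
k = 127.2 W/(m*K)


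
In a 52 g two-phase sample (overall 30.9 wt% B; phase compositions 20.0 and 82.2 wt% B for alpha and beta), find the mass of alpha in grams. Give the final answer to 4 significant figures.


f_alpha = (C_beta - C0) / (C_beta - C_alpha)
f_alpha = (82.2 - 30.9) / (82.2 - 20.0) = 0.824759
m_alpha = f_alpha * m_total = 0.824759 * 52 = 42.89 g


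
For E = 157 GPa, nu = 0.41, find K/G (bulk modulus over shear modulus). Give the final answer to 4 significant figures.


G = E / (2*(1+nu))
G = 157 / (2*(1+0.41)) = 55.6738 GPa
K = E / (3*(1-2*nu))
K = 157 / (3*(1-2*0.41)) = 290.741 GPa
K/G = 290.741 / 55.6738 = 5.222


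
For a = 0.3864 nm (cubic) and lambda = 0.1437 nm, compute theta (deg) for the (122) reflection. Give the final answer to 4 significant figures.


d = a / sqrt(h^2+k^2+l^2)
d = 0.3864 / sqrt(9) = 0.1288 nm
lambda = 2*d*sin(theta)  =>  sin(theta) = lambda / (2*d)
sin(theta) = 0.1437 / (2 * 0.1288) = 0.557842
theta = 33.91 deg


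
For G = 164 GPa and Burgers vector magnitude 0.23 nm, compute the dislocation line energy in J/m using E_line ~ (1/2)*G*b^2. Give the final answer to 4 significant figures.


E = G*b^2/2
b = 0.23 nm = 2.3e-10 m
G = 164 GPa = 1.64e+11 Pa
E = 0.5 * 1.64e+11 * (2.3e-10)^2
E = 4.338e-09 J/m


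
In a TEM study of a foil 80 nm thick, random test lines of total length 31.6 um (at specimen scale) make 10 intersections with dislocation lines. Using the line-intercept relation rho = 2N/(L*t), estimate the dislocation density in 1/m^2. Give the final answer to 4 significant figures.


rho = 2N / (L * t)
L = 31.6 um = 3.16e-05 m, t = 80 nm = 8e-08 m
rho = 2 * 10 / (3.16e-05 * 8e-08)
rho = 7.911e+12 1/m^2


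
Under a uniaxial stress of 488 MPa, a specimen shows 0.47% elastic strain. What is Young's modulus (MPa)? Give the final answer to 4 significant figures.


E = sigma / epsilon
epsilon = 0.47% = 4.7e-03
E = 488 / 4.7e-03
E = 103800 MPa


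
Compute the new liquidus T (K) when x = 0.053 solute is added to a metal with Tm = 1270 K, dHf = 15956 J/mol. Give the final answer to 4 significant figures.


dT = R*Tm^2*x / dHf
dT = 8.314 * 1270^2 * 0.053 / 15956
dT = 44.542 K
T_new = 1270 - 44.542 = 1225 K


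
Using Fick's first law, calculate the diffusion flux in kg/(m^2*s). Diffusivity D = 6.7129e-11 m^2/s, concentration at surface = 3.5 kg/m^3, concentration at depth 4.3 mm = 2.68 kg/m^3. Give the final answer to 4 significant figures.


J = -D * (dC/dx) = D * (C1 - C2) / dx
J = 6.7129e-11 * (3.5 - 2.68) / 4.3e-03
J = 1.28e-08 kg/(m^2*s)


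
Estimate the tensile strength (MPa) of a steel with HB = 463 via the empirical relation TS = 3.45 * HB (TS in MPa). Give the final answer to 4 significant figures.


TS (MPa) = 3.45 * HB
TS = 3.45 * 463
TS = 1597 MPa


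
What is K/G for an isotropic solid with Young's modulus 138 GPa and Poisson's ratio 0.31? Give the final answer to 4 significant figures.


G = E / (2*(1+nu))
G = 138 / (2*(1+0.31)) = 52.6718 GPa
K = E / (3*(1-2*nu))
K = 138 / (3*(1-2*0.31)) = 121.053 GPa
K/G = 121.053 / 52.6718 = 2.298


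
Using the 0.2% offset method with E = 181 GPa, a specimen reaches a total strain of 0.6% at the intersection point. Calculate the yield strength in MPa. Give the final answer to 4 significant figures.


Offset strain = 0.002
Elastic strain at yield = total_strain - offset = 6e-03 - 0.002 = 4e-03
sigma_y = E * elastic_strain = 181000 * 4e-03
sigma_y = 724 MPa


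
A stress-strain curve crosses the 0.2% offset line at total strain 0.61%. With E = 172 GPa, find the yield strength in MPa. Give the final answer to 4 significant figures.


Offset strain = 0.002
Elastic strain at yield = total_strain - offset = 6.1e-03 - 0.002 = 4.1e-03
sigma_y = E * elastic_strain = 172000 * 4.1e-03
sigma_y = 705.2 MPa


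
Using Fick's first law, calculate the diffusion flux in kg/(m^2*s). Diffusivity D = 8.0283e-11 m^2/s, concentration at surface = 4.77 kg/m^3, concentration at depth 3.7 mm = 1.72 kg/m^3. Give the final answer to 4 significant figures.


J = -D * (dC/dx) = D * (C1 - C2) / dx
J = 8.0283e-11 * (4.77 - 1.72) / 3.7e-03
J = 6.618e-08 kg/(m^2*s)


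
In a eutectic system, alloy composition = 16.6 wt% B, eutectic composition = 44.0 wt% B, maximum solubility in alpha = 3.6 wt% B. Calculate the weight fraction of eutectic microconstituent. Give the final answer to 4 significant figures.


f_primary = (C_e - C0) / (C_e - C_alpha_max)
f_primary = (44.0 - 16.6) / (44.0 - 3.6)
f_primary = 0.678218
f_eutectic = 1 - 0.678218 = 0.3218


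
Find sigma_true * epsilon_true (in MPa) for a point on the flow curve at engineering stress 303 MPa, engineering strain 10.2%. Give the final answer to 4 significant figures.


sigma_true = sigma_eng * (1 + epsilon_eng)
sigma_true = 303 * (1 + 0.102) = 333.906 MPa
epsilon_true = ln(1 + epsilon_eng)
epsilon_true = ln(1 + 0.102) = 0.0971267
sigma_true * epsilon_true = 333.906 * 0.0971267 = 32.43 MPa


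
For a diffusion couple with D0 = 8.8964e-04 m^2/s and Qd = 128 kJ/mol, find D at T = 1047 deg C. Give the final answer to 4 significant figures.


D = D0 * exp(-Qd / (R*T))
T = 1320.15 K
D = 8.8964e-04 * exp(-128e3 / (8.314 * 1320.15))
D = 7.664e-09 m^2/s


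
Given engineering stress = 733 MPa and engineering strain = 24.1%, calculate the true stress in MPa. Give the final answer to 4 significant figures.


sigma_true = sigma_eng * (1 + epsilon_eng)
sigma_true = 733 * (1 + 0.241)
sigma_true = 909.7 MPa


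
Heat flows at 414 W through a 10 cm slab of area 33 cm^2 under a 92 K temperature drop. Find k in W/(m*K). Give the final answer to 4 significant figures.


k = Q*L / (A*dT)
L = 0.1 m, A = 3.3e-03 m^2
k = 414 * 0.1 / (3.3e-03 * 92)
k = 136.4 W/(m*K)


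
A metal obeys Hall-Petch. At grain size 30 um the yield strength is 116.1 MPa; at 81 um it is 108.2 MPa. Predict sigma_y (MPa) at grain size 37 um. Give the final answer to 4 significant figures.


sigma_y = sigma0 + k / sqrt(d)
1/sqrt(d1) = 1/sqrt(3e-05) = 182.574;  1/sqrt(d2) = 111.111
k = (sigma1 - sigma2) / (1/sqrt(d1) - 1/sqrt(d2)) = (116.1 - 108.2) / (182.574 - 111.111) = 0.110547 MPa*m^0.5
sigma0 = sigma1 - k/sqrt(d1) = 116.1 - 0.110547*182.574 = 95.917 MPa
sigma_y(d3) = 95.917 + 0.110547 / sqrt(3.7e-05) = 114.1 MPa


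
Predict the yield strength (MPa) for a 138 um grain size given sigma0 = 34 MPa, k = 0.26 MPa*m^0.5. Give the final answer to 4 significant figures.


sigma_y = sigma0 + k / sqrt(d)
d = 138 um = 1.38e-04 m
sigma_y = 34 + 0.26 / sqrt(1.38e-04)
sigma_y = 56.13 MPa


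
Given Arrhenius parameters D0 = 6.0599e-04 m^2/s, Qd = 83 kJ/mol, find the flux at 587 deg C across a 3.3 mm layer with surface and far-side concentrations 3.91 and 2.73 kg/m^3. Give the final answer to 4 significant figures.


Step 1: D = D0 * exp(-Qd/(R*T))
T = 587 + 273.15 = 860.15 K
D = 6.0599e-04 * exp(-83e3 / (8.314 * 860.15)) = 5.51966e-09 m^2/s
Step 2: J = D * (C1 - C2) / dx
J = 5.51966e-09 * (3.91 - 2.73) / 3.3e-03
J = 1.974e-06 kg/(m^2*s)


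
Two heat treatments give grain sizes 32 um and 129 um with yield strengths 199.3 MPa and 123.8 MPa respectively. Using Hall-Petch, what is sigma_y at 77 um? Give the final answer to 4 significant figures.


sigma_y = sigma0 + k / sqrt(d)
1/sqrt(d1) = 1/sqrt(3.2e-05) = 176.777;  1/sqrt(d2) = 88.0451
k = (sigma1 - sigma2) / (1/sqrt(d1) - 1/sqrt(d2)) = (199.3 - 123.8) / (176.777 - 88.0451) = 0.850881 MPa*m^0.5
sigma0 = sigma1 - k/sqrt(d1) = 199.3 - 0.850881*176.777 = 48.8841 MPa
sigma_y(d3) = 48.8841 + 0.850881 / sqrt(7.7e-05) = 145.9 MPa


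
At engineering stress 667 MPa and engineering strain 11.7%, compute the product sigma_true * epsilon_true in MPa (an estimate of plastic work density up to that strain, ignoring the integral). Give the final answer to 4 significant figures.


sigma_true = sigma_eng * (1 + epsilon_eng)
sigma_true = 667 * (1 + 0.117) = 745.039 MPa
epsilon_true = ln(1 + epsilon_eng)
epsilon_true = ln(1 + 0.117) = 0.110647
sigma_true * epsilon_true = 745.039 * 0.110647 = 82.44 MPa


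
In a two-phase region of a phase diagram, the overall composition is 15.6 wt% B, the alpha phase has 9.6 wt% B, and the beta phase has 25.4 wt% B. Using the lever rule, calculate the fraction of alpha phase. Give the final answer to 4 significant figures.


f_alpha = (C_beta - C0) / (C_beta - C_alpha)
f_alpha = (25.4 - 15.6) / (25.4 - 9.6)
f_alpha = 0.6203


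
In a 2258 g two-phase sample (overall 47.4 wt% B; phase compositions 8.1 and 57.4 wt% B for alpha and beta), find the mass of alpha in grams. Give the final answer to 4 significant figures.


f_alpha = (C_beta - C0) / (C_beta - C_alpha)
f_alpha = (57.4 - 47.4) / (57.4 - 8.1) = 0.20284
m_alpha = f_alpha * m_total = 0.20284 * 2258 = 458 g


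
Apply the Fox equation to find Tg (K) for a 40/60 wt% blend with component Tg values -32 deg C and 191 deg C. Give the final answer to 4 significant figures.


1/Tg = w1/Tg1 + w2/Tg2 (in Kelvin)
Tg1 = 241.15 K, Tg2 = 464.15 K
1/Tg = 0.4/241.15 + 0.6/464.15
Tg = 338.8 K


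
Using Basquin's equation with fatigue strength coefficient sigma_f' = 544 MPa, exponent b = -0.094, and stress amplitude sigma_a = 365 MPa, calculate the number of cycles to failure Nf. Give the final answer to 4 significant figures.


sigma_a = sigma_f' * (2*Nf)^b
2*Nf = (sigma_a / sigma_f')^(1/b)
2*Nf = (365 / 544)^(1/-0.094)
2*Nf = 69.772
Nf = 34.89 cycles


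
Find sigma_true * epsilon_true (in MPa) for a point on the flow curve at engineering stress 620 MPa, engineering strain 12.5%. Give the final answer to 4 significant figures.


sigma_true = sigma_eng * (1 + epsilon_eng)
sigma_true = 620 * (1 + 0.125) = 697.5 MPa
epsilon_true = ln(1 + epsilon_eng)
epsilon_true = ln(1 + 0.125) = 0.117783
sigma_true * epsilon_true = 697.5 * 0.117783 = 82.15 MPa


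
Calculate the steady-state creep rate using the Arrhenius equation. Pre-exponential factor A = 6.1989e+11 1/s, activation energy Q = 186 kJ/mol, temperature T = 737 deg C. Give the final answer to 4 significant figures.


rate = A * exp(-Q / (R*T))
T = 737 + 273.15 = 1010.15 K
rate = 6.1989e+11 * exp(-186e3 / (8.314 * 1010.15))
rate = 149.3 1/s


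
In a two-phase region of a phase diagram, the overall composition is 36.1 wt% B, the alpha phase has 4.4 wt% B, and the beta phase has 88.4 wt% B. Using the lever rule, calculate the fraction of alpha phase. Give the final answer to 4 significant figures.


f_alpha = (C_beta - C0) / (C_beta - C_alpha)
f_alpha = (88.4 - 36.1) / (88.4 - 4.4)
f_alpha = 0.6226


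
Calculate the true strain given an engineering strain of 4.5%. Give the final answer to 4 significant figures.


epsilon_true = ln(1 + epsilon_eng)
epsilon_true = ln(1 + 0.045)
epsilon_true = 0.04402


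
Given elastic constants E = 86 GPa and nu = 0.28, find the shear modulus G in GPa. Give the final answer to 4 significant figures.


G = E / (2*(1+nu))
G = 86 / (2*(1+0.28))
G = 33.59 GPa


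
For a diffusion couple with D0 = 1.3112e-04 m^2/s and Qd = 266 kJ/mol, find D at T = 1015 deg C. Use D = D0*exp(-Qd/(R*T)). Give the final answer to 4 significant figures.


D = D0 * exp(-Qd / (R*T))
T = 1288.15 K
D = 1.3112e-04 * exp(-266e3 / (8.314 * 1288.15))
D = 2.143e-15 m^2/s


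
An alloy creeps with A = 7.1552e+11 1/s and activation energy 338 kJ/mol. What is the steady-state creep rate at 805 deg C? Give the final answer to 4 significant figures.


rate = A * exp(-Q / (R*T))
T = 805 + 273.15 = 1078.15 K
rate = 7.1552e+11 * exp(-338e3 / (8.314 * 1078.15))
rate = 3.009e-05 1/s


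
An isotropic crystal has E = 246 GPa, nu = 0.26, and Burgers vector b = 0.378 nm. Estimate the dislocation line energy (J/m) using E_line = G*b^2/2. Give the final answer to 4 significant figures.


Step 1: G = E / (2*(1+nu))
G = 246 / (2*(1+0.26)) = 97.619 GPa = 9.7619e+10 Pa
Step 2: E_line = G*b^2/2
b = 0.378 nm = 3.78e-10 m
E_line = 0.5 * 9.7619e+10 * (3.78e-10)^2 = 6.974e-09 J/m


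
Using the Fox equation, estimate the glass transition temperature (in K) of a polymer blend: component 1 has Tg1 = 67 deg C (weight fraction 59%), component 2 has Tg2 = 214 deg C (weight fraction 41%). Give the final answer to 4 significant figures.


1/Tg = w1/Tg1 + w2/Tg2 (in Kelvin)
Tg1 = 340.15 K, Tg2 = 487.15 K
1/Tg = 0.59/340.15 + 0.41/487.15
Tg = 388.2 K


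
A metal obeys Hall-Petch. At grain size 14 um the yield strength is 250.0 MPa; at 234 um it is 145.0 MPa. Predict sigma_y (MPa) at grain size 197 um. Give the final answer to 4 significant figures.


sigma_y = sigma0 + k / sqrt(d)
1/sqrt(d1) = 1/sqrt(1.4e-05) = 267.261;  1/sqrt(d2) = 65.372
k = (sigma1 - sigma2) / (1/sqrt(d1) - 1/sqrt(d2)) = (250.0 - 145.0) / (267.261 - 65.372) = 0.520087 MPa*m^0.5
sigma0 = sigma1 - k/sqrt(d1) = 250.0 - 0.520087*267.261 = 111.001 MPa
sigma_y(d3) = 111.001 + 0.520087 / sqrt(1.97e-04) = 148.1 MPa


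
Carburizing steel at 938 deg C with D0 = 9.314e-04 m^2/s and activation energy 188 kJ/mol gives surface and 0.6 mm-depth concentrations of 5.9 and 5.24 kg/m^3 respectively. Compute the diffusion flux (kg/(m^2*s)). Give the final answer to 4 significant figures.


Step 1: D = D0 * exp(-Qd/(R*T))
T = 938 + 273.15 = 1211.15 K
D = 9.314e-04 * exp(-188e3 / (8.314 * 1211.15)) = 7.25695e-12 m^2/s
Step 2: J = D * (C1 - C2) / dx
J = 7.25695e-12 * (5.9 - 5.24) / 6e-04
J = 7.983e-09 kg/(m^2*s)


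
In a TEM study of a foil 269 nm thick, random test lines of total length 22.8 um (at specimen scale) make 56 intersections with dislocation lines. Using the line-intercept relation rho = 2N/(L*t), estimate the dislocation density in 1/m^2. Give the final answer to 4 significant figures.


rho = 2N / (L * t)
L = 22.8 um = 2.28e-05 m, t = 269 nm = 2.69e-07 m
rho = 2 * 56 / (2.28e-05 * 2.69e-07)
rho = 1.826e+13 1/m^2


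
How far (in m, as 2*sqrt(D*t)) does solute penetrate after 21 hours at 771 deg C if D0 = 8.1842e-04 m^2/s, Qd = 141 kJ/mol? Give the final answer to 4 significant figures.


Step 1: D = D0 * exp(-Qd/(R*T))
T = 1044.15 K
D = 8.1842e-04 * exp(-141e3 / (8.314 * 1044.15)) = 7.22864e-11 m^2/s
Step 2: L = 2*sqrt(D*t)
t = 21 h = 75600 s
L = 2*sqrt(7.22864e-11 * 75600) = 4.675e-03 m


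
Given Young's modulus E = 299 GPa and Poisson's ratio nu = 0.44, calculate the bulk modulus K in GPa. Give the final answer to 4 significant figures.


K = E / (3*(1-2*nu))
K = 299 / (3*(1-2*0.44))
K = 830.6 GPa


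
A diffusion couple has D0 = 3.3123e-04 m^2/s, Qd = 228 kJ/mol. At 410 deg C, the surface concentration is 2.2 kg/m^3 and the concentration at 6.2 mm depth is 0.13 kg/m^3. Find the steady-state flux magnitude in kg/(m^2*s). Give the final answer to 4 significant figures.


Step 1: D = D0 * exp(-Qd/(R*T))
T = 410 + 273.15 = 683.15 K
D = 3.3123e-04 * exp(-228e3 / (8.314 * 683.15)) = 1.2198e-21 m^2/s
Step 2: J = D * (C1 - C2) / dx
J = 1.2198e-21 * (2.2 - 0.13) / 6.2e-03
J = 4.073e-19 kg/(m^2*s)


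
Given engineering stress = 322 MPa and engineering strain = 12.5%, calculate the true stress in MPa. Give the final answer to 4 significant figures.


sigma_true = sigma_eng * (1 + epsilon_eng)
sigma_true = 322 * (1 + 0.125)
sigma_true = 362.3 MPa


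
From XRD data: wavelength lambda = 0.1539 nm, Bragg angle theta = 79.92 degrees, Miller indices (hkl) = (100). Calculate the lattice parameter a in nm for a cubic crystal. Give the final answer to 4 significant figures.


d = lambda / (2*sin(theta))
d = 0.1539 / (2*sin(79.92 deg))
d = 0.0781564 nm
a = d * sqrt(h^2+k^2+l^2) = 0.0781564 * sqrt(1)
a = 0.07816 nm


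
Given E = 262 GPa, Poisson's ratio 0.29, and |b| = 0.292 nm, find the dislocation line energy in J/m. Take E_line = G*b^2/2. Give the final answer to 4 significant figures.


Step 1: G = E / (2*(1+nu))
G = 262 / (2*(1+0.29)) = 101.55 GPa = 1.0155e+11 Pa
Step 2: E_line = G*b^2/2
b = 0.292 nm = 2.92e-10 m
E_line = 0.5 * 1.0155e+11 * (2.92e-10)^2 = 4.329e-09 J/m


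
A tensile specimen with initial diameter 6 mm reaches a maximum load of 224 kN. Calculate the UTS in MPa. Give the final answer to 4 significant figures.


A0 = pi*(d/2)^2 = pi*(6/2)^2 = 28.2743 mm^2
UTS = F_max / A0 = 224*1000 / 28.2743
UTS = 7922 MPa


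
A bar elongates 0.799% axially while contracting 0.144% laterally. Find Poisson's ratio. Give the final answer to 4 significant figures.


nu = -epsilon_lat / epsilon_axial
Lateral strain is contraction (negative), so using magnitudes:
nu = 0.144 / 0.799
nu = 0.1802


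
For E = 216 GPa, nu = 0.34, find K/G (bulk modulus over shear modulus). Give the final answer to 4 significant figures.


G = E / (2*(1+nu))
G = 216 / (2*(1+0.34)) = 80.597 GPa
K = E / (3*(1-2*nu))
K = 216 / (3*(1-2*0.34)) = 225 GPa
K/G = 225 / 80.597 = 2.792


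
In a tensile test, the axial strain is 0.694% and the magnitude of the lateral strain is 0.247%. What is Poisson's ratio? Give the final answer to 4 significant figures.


nu = -epsilon_lat / epsilon_axial
Lateral strain is contraction (negative), so using magnitudes:
nu = 0.247 / 0.694
nu = 0.3559


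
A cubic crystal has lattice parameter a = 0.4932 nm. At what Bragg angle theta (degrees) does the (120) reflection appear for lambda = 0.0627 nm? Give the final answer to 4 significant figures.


d = a / sqrt(h^2+k^2+l^2)
d = 0.4932 / sqrt(5) = 0.220566 nm
lambda = 2*d*sin(theta)  =>  sin(theta) = lambda / (2*d)
sin(theta) = 0.0627 / (2 * 0.220566) = 0.142134
theta = 8.171 deg


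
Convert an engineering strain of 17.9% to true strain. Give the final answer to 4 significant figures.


epsilon_true = ln(1 + epsilon_eng)
epsilon_true = ln(1 + 0.179)
epsilon_true = 0.1647


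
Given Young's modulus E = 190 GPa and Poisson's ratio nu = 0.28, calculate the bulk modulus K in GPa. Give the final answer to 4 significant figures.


K = E / (3*(1-2*nu))
K = 190 / (3*(1-2*0.28))
K = 143.9 GPa


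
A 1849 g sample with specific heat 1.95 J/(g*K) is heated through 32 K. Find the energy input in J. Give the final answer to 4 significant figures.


Q = m * cp * dT
Q = 1849 * 1.95 * 32
Q = 115400 J


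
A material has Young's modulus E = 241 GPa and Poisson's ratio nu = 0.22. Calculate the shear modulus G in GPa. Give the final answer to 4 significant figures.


G = E / (2*(1+nu))
G = 241 / (2*(1+0.22))
G = 98.77 GPa


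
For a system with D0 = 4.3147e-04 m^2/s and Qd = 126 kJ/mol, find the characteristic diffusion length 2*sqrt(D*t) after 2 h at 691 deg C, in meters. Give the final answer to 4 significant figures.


Step 1: D = D0 * exp(-Qd/(R*T))
T = 964.15 K
D = 4.3147e-04 * exp(-126e3 / (8.314 * 964.15)) = 6.43305e-11 m^2/s
Step 2: L = 2*sqrt(D*t)
t = 2 h = 7200 s
L = 2*sqrt(6.43305e-11 * 7200) = 1.361e-03 m


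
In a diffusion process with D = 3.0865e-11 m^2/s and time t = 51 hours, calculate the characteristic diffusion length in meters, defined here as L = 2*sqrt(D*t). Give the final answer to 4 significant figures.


t = 51 hr = 183600 s
Diffusion length = 2*sqrt(D*t)
= 2*sqrt(3.0865e-11 * 183600)
= 4.761e-03 m


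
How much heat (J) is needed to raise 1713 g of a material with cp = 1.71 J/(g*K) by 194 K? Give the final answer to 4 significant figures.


Q = m * cp * dT
Q = 1713 * 1.71 * 194
Q = 568300 J


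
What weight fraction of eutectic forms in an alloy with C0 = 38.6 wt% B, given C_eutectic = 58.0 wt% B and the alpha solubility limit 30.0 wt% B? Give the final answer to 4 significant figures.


f_primary = (C_e - C0) / (C_e - C_alpha_max)
f_primary = (58.0 - 38.6) / (58.0 - 30.0)
f_primary = 0.692857
f_eutectic = 1 - 0.692857 = 0.3071


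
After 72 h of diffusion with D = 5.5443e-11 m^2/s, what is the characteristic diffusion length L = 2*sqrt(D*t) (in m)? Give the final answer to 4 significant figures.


t = 72 hr = 259200 s
Diffusion length = 2*sqrt(D*t)
= 2*sqrt(5.5443e-11 * 259200)
= 7.582e-03 m


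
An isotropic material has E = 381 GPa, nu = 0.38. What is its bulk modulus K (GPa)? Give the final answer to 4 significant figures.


K = E / (3*(1-2*nu))
K = 381 / (3*(1-2*0.38))
K = 529.2 GPa


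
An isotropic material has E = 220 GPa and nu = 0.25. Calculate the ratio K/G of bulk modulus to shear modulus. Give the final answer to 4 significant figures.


G = E / (2*(1+nu))
G = 220 / (2*(1+0.25)) = 88 GPa
K = E / (3*(1-2*nu))
K = 220 / (3*(1-2*0.25)) = 146.667 GPa
K/G = 146.667 / 88 = 1.667


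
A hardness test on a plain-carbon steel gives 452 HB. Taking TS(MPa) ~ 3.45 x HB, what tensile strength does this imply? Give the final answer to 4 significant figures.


TS (MPa) = 3.45 * HB
TS = 3.45 * 452
TS = 1559 MPa


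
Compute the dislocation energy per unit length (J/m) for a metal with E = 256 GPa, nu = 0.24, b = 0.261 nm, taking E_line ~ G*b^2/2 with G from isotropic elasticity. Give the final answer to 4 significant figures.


Step 1: G = E / (2*(1+nu))
G = 256 / (2*(1+0.24)) = 103.226 GPa = 1.03226e+11 Pa
Step 2: E_line = G*b^2/2
b = 0.261 nm = 2.61e-10 m
E_line = 0.5 * 1.03226e+11 * (2.61e-10)^2 = 3.516e-09 J/m


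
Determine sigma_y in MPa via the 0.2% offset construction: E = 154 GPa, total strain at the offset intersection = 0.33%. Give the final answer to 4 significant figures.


Offset strain = 0.002
Elastic strain at yield = total_strain - offset = 3.3e-03 - 0.002 = 1.3e-03
sigma_y = E * elastic_strain = 154000 * 1.3e-03
sigma_y = 200.2 MPa


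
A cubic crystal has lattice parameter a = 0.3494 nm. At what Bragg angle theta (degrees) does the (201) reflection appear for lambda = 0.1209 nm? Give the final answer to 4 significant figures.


d = a / sqrt(h^2+k^2+l^2)
d = 0.3494 / sqrt(5) = 0.156256 nm
lambda = 2*d*sin(theta)  =>  sin(theta) = lambda / (2*d)
sin(theta) = 0.1209 / (2 * 0.156256) = 0.386864
theta = 22.76 deg


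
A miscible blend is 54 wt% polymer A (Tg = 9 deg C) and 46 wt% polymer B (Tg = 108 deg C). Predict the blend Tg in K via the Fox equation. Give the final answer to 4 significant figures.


1/Tg = w1/Tg1 + w2/Tg2 (in Kelvin)
Tg1 = 282.15 K, Tg2 = 381.15 K
1/Tg = 0.54/282.15 + 0.46/381.15
Tg = 320.4 K


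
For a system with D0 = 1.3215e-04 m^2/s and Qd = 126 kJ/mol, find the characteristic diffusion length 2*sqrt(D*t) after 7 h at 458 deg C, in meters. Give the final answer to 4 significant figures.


Step 1: D = D0 * exp(-Qd/(R*T))
T = 731.15 K
D = 1.3215e-04 * exp(-126e3 / (8.314 * 731.15)) = 1.31547e-13 m^2/s
Step 2: L = 2*sqrt(D*t)
t = 7 h = 25200 s
L = 2*sqrt(1.31547e-13 * 25200) = 1.152e-04 m


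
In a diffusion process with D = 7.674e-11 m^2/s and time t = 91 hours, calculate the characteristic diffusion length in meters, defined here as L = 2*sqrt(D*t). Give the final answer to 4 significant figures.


t = 91 hr = 327600 s
Diffusion length = 2*sqrt(D*t)
= 2*sqrt(7.674e-11 * 327600)
= 0.01003 m


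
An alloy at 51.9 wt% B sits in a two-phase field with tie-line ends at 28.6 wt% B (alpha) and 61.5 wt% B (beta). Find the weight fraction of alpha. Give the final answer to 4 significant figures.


f_alpha = (C_beta - C0) / (C_beta - C_alpha)
f_alpha = (61.5 - 51.9) / (61.5 - 28.6)
f_alpha = 0.2918


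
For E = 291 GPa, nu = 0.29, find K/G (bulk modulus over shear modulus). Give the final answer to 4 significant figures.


G = E / (2*(1+nu))
G = 291 / (2*(1+0.29)) = 112.791 GPa
K = E / (3*(1-2*nu))
K = 291 / (3*(1-2*0.29)) = 230.952 GPa
K/G = 230.952 / 112.791 = 2.048


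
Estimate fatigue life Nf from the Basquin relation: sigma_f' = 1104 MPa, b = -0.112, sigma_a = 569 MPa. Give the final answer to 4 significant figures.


sigma_a = sigma_f' * (2*Nf)^b
2*Nf = (sigma_a / sigma_f')^(1/b)
2*Nf = (569 / 1104)^(1/-0.112)
2*Nf = 371.664
Nf = 185.8 cycles


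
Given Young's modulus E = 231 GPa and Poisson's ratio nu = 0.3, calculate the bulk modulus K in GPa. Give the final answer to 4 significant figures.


K = E / (3*(1-2*nu))
K = 231 / (3*(1-2*0.3))
K = 192.5 GPa


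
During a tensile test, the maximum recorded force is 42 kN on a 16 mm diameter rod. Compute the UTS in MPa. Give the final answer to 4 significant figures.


A0 = pi*(d/2)^2 = pi*(16/2)^2 = 201.062 mm^2
UTS = F_max / A0 = 42*1000 / 201.062
UTS = 208.9 MPa


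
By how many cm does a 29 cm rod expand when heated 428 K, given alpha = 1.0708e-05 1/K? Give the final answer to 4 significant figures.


dL = L0 * alpha * dT
dL = 29 * 1.0708e-05 * 428
dL = 0.1329 cm


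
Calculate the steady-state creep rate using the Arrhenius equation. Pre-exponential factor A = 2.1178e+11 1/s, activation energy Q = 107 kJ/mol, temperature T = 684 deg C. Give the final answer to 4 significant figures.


rate = A * exp(-Q / (R*T))
T = 684 + 273.15 = 957.15 K
rate = 2.1178e+11 * exp(-107e3 / (8.314 * 957.15))
rate = 306400 1/s


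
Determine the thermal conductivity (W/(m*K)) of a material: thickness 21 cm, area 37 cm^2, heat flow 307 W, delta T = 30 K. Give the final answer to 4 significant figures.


k = Q*L / (A*dT)
L = 0.21 m, A = 3.7e-03 m^2
k = 307 * 0.21 / (3.7e-03 * 30)
k = 580.8 W/(m*K)


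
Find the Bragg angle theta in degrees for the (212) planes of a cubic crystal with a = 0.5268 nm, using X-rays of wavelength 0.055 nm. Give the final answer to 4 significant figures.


d = a / sqrt(h^2+k^2+l^2)
d = 0.5268 / sqrt(9) = 0.1756 nm
lambda = 2*d*sin(theta)  =>  sin(theta) = lambda / (2*d)
sin(theta) = 0.055 / (2 * 0.1756) = 0.156606
theta = 9.01 deg


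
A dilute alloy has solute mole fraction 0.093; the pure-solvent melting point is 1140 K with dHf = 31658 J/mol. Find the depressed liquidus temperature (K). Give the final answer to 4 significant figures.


dT = R*Tm^2*x / dHf
dT = 8.314 * 1140^2 * 0.093 / 31658
dT = 31.7409 K
T_new = 1140 - 31.7409 = 1108 K


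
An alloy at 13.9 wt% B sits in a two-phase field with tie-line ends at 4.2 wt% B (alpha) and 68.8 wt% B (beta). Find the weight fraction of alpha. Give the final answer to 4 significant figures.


f_alpha = (C_beta - C0) / (C_beta - C_alpha)
f_alpha = (68.8 - 13.9) / (68.8 - 4.2)
f_alpha = 0.8498


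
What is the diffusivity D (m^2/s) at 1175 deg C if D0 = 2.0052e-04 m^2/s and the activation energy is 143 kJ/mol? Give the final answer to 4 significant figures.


D = D0 * exp(-Qd / (R*T))
T = 1448.15 K
D = 2.0052e-04 * exp(-143e3 / (8.314 * 1448.15))
D = 1.393e-09 m^2/s


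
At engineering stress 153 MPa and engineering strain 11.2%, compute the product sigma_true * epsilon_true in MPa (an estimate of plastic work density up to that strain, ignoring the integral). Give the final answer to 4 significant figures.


sigma_true = sigma_eng * (1 + epsilon_eng)
sigma_true = 153 * (1 + 0.112) = 170.136 MPa
epsilon_true = ln(1 + epsilon_eng)
epsilon_true = ln(1 + 0.112) = 0.10616
sigma_true * epsilon_true = 170.136 * 0.10616 = 18.06 MPa
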